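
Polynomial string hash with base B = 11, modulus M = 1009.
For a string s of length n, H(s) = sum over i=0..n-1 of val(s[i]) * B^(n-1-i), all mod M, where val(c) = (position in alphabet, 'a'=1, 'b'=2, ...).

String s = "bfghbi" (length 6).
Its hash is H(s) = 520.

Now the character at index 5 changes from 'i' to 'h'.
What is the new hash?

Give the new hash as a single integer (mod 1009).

val('i') = 9, val('h') = 8
Position k = 5, exponent = n-1-k = 0
B^0 mod M = 11^0 mod 1009 = 1
Delta = (8 - 9) * 1 mod 1009 = 1008
New hash = (520 + 1008) mod 1009 = 519

Answer: 519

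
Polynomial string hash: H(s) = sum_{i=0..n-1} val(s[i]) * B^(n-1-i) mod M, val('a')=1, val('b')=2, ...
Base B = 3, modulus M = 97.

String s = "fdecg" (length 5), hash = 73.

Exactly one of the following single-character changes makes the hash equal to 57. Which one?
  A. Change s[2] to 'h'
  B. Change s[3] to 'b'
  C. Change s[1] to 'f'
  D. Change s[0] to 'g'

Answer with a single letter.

Option A: s[2]='e'->'h', delta=(8-5)*3^2 mod 97 = 27, hash=73+27 mod 97 = 3
Option B: s[3]='c'->'b', delta=(2-3)*3^1 mod 97 = 94, hash=73+94 mod 97 = 70
Option C: s[1]='d'->'f', delta=(6-4)*3^3 mod 97 = 54, hash=73+54 mod 97 = 30
Option D: s[0]='f'->'g', delta=(7-6)*3^4 mod 97 = 81, hash=73+81 mod 97 = 57 <-- target

Answer: D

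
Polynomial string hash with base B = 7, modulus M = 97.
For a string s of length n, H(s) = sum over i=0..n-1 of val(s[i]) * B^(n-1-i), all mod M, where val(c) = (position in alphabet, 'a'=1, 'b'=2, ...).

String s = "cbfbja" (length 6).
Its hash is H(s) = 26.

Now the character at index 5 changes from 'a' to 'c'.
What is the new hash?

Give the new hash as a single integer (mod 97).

Answer: 28

Derivation:
val('a') = 1, val('c') = 3
Position k = 5, exponent = n-1-k = 0
B^0 mod M = 7^0 mod 97 = 1
Delta = (3 - 1) * 1 mod 97 = 2
New hash = (26 + 2) mod 97 = 28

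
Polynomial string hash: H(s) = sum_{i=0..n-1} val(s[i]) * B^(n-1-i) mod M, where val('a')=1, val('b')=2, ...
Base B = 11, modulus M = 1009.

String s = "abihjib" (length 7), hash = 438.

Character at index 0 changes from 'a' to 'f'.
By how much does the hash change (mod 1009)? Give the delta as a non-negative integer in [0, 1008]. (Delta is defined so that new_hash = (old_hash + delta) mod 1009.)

Delta formula: (val(new) - val(old)) * B^(n-1-k) mod M
  val('f') - val('a') = 6 - 1 = 5
  B^(n-1-k) = 11^6 mod 1009 = 766
  Delta = 5 * 766 mod 1009 = 803

Answer: 803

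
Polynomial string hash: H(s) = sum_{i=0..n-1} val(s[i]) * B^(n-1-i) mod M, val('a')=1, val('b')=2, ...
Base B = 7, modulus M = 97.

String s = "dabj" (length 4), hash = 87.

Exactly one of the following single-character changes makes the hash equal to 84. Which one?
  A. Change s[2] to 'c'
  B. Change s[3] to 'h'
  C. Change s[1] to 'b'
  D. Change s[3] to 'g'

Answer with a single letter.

Option A: s[2]='b'->'c', delta=(3-2)*7^1 mod 97 = 7, hash=87+7 mod 97 = 94
Option B: s[3]='j'->'h', delta=(8-10)*7^0 mod 97 = 95, hash=87+95 mod 97 = 85
Option C: s[1]='a'->'b', delta=(2-1)*7^2 mod 97 = 49, hash=87+49 mod 97 = 39
Option D: s[3]='j'->'g', delta=(7-10)*7^0 mod 97 = 94, hash=87+94 mod 97 = 84 <-- target

Answer: D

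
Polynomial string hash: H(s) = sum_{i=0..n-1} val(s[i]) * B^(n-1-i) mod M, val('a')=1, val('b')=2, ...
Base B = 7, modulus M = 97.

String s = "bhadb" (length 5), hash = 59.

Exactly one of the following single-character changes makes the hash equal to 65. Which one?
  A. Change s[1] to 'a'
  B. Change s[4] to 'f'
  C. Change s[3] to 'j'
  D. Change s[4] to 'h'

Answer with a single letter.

Answer: D

Derivation:
Option A: s[1]='h'->'a', delta=(1-8)*7^3 mod 97 = 24, hash=59+24 mod 97 = 83
Option B: s[4]='b'->'f', delta=(6-2)*7^0 mod 97 = 4, hash=59+4 mod 97 = 63
Option C: s[3]='d'->'j', delta=(10-4)*7^1 mod 97 = 42, hash=59+42 mod 97 = 4
Option D: s[4]='b'->'h', delta=(8-2)*7^0 mod 97 = 6, hash=59+6 mod 97 = 65 <-- target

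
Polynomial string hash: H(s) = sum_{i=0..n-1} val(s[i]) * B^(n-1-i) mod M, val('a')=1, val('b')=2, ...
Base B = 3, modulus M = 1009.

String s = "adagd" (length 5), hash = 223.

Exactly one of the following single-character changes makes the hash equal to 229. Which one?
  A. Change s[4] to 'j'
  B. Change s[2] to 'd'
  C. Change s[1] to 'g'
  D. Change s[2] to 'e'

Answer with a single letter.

Answer: A

Derivation:
Option A: s[4]='d'->'j', delta=(10-4)*3^0 mod 1009 = 6, hash=223+6 mod 1009 = 229 <-- target
Option B: s[2]='a'->'d', delta=(4-1)*3^2 mod 1009 = 27, hash=223+27 mod 1009 = 250
Option C: s[1]='d'->'g', delta=(7-4)*3^3 mod 1009 = 81, hash=223+81 mod 1009 = 304
Option D: s[2]='a'->'e', delta=(5-1)*3^2 mod 1009 = 36, hash=223+36 mod 1009 = 259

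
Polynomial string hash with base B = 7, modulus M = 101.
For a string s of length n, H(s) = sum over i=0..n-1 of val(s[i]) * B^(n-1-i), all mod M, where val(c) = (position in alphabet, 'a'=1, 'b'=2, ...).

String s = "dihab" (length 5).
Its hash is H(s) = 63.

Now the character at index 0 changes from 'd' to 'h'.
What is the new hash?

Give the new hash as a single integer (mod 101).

Answer: 72

Derivation:
val('d') = 4, val('h') = 8
Position k = 0, exponent = n-1-k = 4
B^4 mod M = 7^4 mod 101 = 78
Delta = (8 - 4) * 78 mod 101 = 9
New hash = (63 + 9) mod 101 = 72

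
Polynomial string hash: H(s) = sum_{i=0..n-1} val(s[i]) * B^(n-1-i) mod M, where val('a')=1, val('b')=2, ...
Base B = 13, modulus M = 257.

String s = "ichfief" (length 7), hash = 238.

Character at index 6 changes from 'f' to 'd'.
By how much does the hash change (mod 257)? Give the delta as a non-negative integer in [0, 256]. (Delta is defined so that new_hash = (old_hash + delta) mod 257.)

Delta formula: (val(new) - val(old)) * B^(n-1-k) mod M
  val('d') - val('f') = 4 - 6 = -2
  B^(n-1-k) = 13^0 mod 257 = 1
  Delta = -2 * 1 mod 257 = 255

Answer: 255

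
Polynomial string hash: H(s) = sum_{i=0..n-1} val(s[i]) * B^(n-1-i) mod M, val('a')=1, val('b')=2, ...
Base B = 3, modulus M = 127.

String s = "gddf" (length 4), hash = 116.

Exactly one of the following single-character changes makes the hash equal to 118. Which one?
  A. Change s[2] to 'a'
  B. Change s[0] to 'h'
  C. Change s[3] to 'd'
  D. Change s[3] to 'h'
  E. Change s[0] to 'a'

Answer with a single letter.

Option A: s[2]='d'->'a', delta=(1-4)*3^1 mod 127 = 118, hash=116+118 mod 127 = 107
Option B: s[0]='g'->'h', delta=(8-7)*3^3 mod 127 = 27, hash=116+27 mod 127 = 16
Option C: s[3]='f'->'d', delta=(4-6)*3^0 mod 127 = 125, hash=116+125 mod 127 = 114
Option D: s[3]='f'->'h', delta=(8-6)*3^0 mod 127 = 2, hash=116+2 mod 127 = 118 <-- target
Option E: s[0]='g'->'a', delta=(1-7)*3^3 mod 127 = 92, hash=116+92 mod 127 = 81

Answer: D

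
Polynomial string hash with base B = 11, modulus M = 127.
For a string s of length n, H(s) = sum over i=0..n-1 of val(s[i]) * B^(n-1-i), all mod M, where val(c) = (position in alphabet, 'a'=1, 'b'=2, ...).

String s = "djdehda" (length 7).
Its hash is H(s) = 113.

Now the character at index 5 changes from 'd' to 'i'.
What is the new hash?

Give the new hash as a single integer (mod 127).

val('d') = 4, val('i') = 9
Position k = 5, exponent = n-1-k = 1
B^1 mod M = 11^1 mod 127 = 11
Delta = (9 - 4) * 11 mod 127 = 55
New hash = (113 + 55) mod 127 = 41

Answer: 41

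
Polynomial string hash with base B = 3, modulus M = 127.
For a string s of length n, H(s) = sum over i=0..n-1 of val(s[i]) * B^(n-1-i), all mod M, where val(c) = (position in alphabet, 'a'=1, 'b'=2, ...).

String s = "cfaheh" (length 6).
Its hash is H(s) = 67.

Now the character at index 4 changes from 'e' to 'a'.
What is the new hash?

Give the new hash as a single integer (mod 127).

Answer: 55

Derivation:
val('e') = 5, val('a') = 1
Position k = 4, exponent = n-1-k = 1
B^1 mod M = 3^1 mod 127 = 3
Delta = (1 - 5) * 3 mod 127 = 115
New hash = (67 + 115) mod 127 = 55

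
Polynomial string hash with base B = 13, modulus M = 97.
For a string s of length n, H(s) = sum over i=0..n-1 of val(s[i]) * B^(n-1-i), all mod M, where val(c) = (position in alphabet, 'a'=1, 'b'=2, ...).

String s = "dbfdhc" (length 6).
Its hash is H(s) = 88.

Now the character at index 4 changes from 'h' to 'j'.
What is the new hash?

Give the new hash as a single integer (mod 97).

val('h') = 8, val('j') = 10
Position k = 4, exponent = n-1-k = 1
B^1 mod M = 13^1 mod 97 = 13
Delta = (10 - 8) * 13 mod 97 = 26
New hash = (88 + 26) mod 97 = 17

Answer: 17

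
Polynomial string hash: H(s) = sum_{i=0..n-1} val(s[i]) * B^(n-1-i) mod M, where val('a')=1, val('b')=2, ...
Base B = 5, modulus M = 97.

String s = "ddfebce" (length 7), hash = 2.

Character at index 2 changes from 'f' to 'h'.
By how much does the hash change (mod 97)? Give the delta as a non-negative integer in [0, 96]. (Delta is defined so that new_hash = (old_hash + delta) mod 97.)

Delta formula: (val(new) - val(old)) * B^(n-1-k) mod M
  val('h') - val('f') = 8 - 6 = 2
  B^(n-1-k) = 5^4 mod 97 = 43
  Delta = 2 * 43 mod 97 = 86

Answer: 86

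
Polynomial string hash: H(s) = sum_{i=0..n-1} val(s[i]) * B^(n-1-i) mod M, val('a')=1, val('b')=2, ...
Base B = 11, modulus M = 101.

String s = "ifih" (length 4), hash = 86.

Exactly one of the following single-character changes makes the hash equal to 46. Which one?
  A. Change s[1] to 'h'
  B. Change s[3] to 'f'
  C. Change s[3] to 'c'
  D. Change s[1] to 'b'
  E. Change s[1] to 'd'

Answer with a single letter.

Answer: E

Derivation:
Option A: s[1]='f'->'h', delta=(8-6)*11^2 mod 101 = 40, hash=86+40 mod 101 = 25
Option B: s[3]='h'->'f', delta=(6-8)*11^0 mod 101 = 99, hash=86+99 mod 101 = 84
Option C: s[3]='h'->'c', delta=(3-8)*11^0 mod 101 = 96, hash=86+96 mod 101 = 81
Option D: s[1]='f'->'b', delta=(2-6)*11^2 mod 101 = 21, hash=86+21 mod 101 = 6
Option E: s[1]='f'->'d', delta=(4-6)*11^2 mod 101 = 61, hash=86+61 mod 101 = 46 <-- target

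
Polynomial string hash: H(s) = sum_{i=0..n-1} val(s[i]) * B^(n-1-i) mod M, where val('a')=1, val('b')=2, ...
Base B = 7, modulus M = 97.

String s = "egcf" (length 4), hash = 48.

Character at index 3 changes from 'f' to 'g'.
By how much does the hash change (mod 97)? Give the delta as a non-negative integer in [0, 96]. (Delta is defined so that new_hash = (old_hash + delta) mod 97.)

Answer: 1

Derivation:
Delta formula: (val(new) - val(old)) * B^(n-1-k) mod M
  val('g') - val('f') = 7 - 6 = 1
  B^(n-1-k) = 7^0 mod 97 = 1
  Delta = 1 * 1 mod 97 = 1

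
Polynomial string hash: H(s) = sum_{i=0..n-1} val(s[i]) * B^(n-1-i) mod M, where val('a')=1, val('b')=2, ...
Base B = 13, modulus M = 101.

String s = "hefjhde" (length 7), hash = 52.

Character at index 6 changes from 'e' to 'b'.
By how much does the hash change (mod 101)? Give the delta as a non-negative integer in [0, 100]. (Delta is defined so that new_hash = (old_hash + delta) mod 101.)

Delta formula: (val(new) - val(old)) * B^(n-1-k) mod M
  val('b') - val('e') = 2 - 5 = -3
  B^(n-1-k) = 13^0 mod 101 = 1
  Delta = -3 * 1 mod 101 = 98

Answer: 98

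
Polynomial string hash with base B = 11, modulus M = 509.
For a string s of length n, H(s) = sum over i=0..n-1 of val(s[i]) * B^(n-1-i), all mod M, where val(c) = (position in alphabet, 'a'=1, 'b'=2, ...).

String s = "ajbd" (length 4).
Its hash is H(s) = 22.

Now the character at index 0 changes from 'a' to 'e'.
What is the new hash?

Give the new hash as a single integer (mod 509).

val('a') = 1, val('e') = 5
Position k = 0, exponent = n-1-k = 3
B^3 mod M = 11^3 mod 509 = 313
Delta = (5 - 1) * 313 mod 509 = 234
New hash = (22 + 234) mod 509 = 256

Answer: 256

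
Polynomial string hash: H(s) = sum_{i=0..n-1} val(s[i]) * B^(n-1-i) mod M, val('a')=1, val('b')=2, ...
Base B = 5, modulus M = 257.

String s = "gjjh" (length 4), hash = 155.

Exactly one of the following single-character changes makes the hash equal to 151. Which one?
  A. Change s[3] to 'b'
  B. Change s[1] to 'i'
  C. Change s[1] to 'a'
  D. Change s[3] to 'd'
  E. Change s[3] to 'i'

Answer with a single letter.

Option A: s[3]='h'->'b', delta=(2-8)*5^0 mod 257 = 251, hash=155+251 mod 257 = 149
Option B: s[1]='j'->'i', delta=(9-10)*5^2 mod 257 = 232, hash=155+232 mod 257 = 130
Option C: s[1]='j'->'a', delta=(1-10)*5^2 mod 257 = 32, hash=155+32 mod 257 = 187
Option D: s[3]='h'->'d', delta=(4-8)*5^0 mod 257 = 253, hash=155+253 mod 257 = 151 <-- target
Option E: s[3]='h'->'i', delta=(9-8)*5^0 mod 257 = 1, hash=155+1 mod 257 = 156

Answer: D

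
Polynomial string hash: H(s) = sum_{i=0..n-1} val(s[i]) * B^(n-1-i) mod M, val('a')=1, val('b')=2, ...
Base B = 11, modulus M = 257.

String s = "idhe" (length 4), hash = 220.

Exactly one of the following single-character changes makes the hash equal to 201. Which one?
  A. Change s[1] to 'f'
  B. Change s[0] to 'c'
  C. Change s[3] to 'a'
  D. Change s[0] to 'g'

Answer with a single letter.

Answer: B

Derivation:
Option A: s[1]='d'->'f', delta=(6-4)*11^2 mod 257 = 242, hash=220+242 mod 257 = 205
Option B: s[0]='i'->'c', delta=(3-9)*11^3 mod 257 = 238, hash=220+238 mod 257 = 201 <-- target
Option C: s[3]='e'->'a', delta=(1-5)*11^0 mod 257 = 253, hash=220+253 mod 257 = 216
Option D: s[0]='i'->'g', delta=(7-9)*11^3 mod 257 = 165, hash=220+165 mod 257 = 128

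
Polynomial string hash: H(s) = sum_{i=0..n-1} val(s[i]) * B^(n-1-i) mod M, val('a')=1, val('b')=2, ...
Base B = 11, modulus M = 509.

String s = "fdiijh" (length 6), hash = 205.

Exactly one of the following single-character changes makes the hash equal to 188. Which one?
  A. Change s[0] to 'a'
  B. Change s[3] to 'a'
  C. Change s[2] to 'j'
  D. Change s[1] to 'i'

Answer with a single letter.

Answer: A

Derivation:
Option A: s[0]='f'->'a', delta=(1-6)*11^5 mod 509 = 492, hash=205+492 mod 509 = 188 <-- target
Option B: s[3]='i'->'a', delta=(1-9)*11^2 mod 509 = 50, hash=205+50 mod 509 = 255
Option C: s[2]='i'->'j', delta=(10-9)*11^3 mod 509 = 313, hash=205+313 mod 509 = 9
Option D: s[1]='d'->'i', delta=(9-4)*11^4 mod 509 = 418, hash=205+418 mod 509 = 114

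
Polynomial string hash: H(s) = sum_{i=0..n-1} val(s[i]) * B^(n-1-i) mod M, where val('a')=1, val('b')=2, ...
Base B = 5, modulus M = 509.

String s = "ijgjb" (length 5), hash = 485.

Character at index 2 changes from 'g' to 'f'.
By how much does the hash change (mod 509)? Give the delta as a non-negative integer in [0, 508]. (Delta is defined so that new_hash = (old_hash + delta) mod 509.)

Answer: 484

Derivation:
Delta formula: (val(new) - val(old)) * B^(n-1-k) mod M
  val('f') - val('g') = 6 - 7 = -1
  B^(n-1-k) = 5^2 mod 509 = 25
  Delta = -1 * 25 mod 509 = 484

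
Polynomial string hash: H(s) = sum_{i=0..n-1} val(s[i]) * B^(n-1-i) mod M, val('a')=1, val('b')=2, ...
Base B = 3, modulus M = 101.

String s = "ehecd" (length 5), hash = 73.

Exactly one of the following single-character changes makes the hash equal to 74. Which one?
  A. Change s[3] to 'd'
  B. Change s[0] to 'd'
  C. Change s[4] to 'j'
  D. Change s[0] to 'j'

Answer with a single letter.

Answer: D

Derivation:
Option A: s[3]='c'->'d', delta=(4-3)*3^1 mod 101 = 3, hash=73+3 mod 101 = 76
Option B: s[0]='e'->'d', delta=(4-5)*3^4 mod 101 = 20, hash=73+20 mod 101 = 93
Option C: s[4]='d'->'j', delta=(10-4)*3^0 mod 101 = 6, hash=73+6 mod 101 = 79
Option D: s[0]='e'->'j', delta=(10-5)*3^4 mod 101 = 1, hash=73+1 mod 101 = 74 <-- target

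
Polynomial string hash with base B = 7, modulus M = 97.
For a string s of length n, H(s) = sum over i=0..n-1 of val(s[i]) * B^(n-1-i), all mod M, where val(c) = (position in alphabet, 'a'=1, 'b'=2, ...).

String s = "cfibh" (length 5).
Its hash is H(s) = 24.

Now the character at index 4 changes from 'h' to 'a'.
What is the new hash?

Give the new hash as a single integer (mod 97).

Answer: 17

Derivation:
val('h') = 8, val('a') = 1
Position k = 4, exponent = n-1-k = 0
B^0 mod M = 7^0 mod 97 = 1
Delta = (1 - 8) * 1 mod 97 = 90
New hash = (24 + 90) mod 97 = 17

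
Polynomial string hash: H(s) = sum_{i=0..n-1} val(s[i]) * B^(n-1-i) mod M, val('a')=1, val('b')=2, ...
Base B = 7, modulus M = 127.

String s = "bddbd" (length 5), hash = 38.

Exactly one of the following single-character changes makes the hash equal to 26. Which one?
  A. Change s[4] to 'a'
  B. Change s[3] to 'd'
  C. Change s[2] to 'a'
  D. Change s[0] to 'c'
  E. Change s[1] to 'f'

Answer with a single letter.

Answer: D

Derivation:
Option A: s[4]='d'->'a', delta=(1-4)*7^0 mod 127 = 124, hash=38+124 mod 127 = 35
Option B: s[3]='b'->'d', delta=(4-2)*7^1 mod 127 = 14, hash=38+14 mod 127 = 52
Option C: s[2]='d'->'a', delta=(1-4)*7^2 mod 127 = 107, hash=38+107 mod 127 = 18
Option D: s[0]='b'->'c', delta=(3-2)*7^4 mod 127 = 115, hash=38+115 mod 127 = 26 <-- target
Option E: s[1]='d'->'f', delta=(6-4)*7^3 mod 127 = 51, hash=38+51 mod 127 = 89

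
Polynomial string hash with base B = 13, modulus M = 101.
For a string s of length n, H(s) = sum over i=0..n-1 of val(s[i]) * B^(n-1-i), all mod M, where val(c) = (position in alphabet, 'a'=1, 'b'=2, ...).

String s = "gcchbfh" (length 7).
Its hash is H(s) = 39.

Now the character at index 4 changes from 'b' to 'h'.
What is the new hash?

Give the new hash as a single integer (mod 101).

Answer: 43

Derivation:
val('b') = 2, val('h') = 8
Position k = 4, exponent = n-1-k = 2
B^2 mod M = 13^2 mod 101 = 68
Delta = (8 - 2) * 68 mod 101 = 4
New hash = (39 + 4) mod 101 = 43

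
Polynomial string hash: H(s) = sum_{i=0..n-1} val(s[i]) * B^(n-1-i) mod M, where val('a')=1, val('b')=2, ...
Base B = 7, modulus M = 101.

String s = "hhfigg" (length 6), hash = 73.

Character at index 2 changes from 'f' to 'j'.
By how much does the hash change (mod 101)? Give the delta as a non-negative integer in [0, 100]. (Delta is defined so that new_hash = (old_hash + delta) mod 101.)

Delta formula: (val(new) - val(old)) * B^(n-1-k) mod M
  val('j') - val('f') = 10 - 6 = 4
  B^(n-1-k) = 7^3 mod 101 = 40
  Delta = 4 * 40 mod 101 = 59

Answer: 59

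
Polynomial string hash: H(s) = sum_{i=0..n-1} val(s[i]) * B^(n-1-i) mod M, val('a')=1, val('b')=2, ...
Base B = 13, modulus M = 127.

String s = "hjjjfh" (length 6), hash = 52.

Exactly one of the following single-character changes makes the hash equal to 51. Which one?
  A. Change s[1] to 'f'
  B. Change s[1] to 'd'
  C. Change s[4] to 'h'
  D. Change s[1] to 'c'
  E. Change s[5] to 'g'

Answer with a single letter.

Option A: s[1]='j'->'f', delta=(6-10)*13^4 mod 127 = 56, hash=52+56 mod 127 = 108
Option B: s[1]='j'->'d', delta=(4-10)*13^4 mod 127 = 84, hash=52+84 mod 127 = 9
Option C: s[4]='f'->'h', delta=(8-6)*13^1 mod 127 = 26, hash=52+26 mod 127 = 78
Option D: s[1]='j'->'c', delta=(3-10)*13^4 mod 127 = 98, hash=52+98 mod 127 = 23
Option E: s[5]='h'->'g', delta=(7-8)*13^0 mod 127 = 126, hash=52+126 mod 127 = 51 <-- target

Answer: E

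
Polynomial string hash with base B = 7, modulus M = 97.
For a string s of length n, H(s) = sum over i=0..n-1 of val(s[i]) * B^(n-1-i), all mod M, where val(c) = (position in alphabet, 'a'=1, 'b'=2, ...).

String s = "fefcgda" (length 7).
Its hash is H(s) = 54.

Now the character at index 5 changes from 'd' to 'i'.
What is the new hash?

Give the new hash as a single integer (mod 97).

Answer: 89

Derivation:
val('d') = 4, val('i') = 9
Position k = 5, exponent = n-1-k = 1
B^1 mod M = 7^1 mod 97 = 7
Delta = (9 - 4) * 7 mod 97 = 35
New hash = (54 + 35) mod 97 = 89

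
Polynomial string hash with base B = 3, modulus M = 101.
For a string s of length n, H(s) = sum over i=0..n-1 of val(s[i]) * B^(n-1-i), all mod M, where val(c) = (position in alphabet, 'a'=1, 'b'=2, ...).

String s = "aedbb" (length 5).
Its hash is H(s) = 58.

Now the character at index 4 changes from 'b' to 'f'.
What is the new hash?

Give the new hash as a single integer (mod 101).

Answer: 62

Derivation:
val('b') = 2, val('f') = 6
Position k = 4, exponent = n-1-k = 0
B^0 mod M = 3^0 mod 101 = 1
Delta = (6 - 2) * 1 mod 101 = 4
New hash = (58 + 4) mod 101 = 62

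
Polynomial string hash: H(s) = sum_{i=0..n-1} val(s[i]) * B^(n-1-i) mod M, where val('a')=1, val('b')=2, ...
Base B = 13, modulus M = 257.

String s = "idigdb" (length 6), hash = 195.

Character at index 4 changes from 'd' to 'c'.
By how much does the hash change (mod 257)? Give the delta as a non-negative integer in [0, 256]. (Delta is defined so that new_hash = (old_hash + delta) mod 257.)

Answer: 244

Derivation:
Delta formula: (val(new) - val(old)) * B^(n-1-k) mod M
  val('c') - val('d') = 3 - 4 = -1
  B^(n-1-k) = 13^1 mod 257 = 13
  Delta = -1 * 13 mod 257 = 244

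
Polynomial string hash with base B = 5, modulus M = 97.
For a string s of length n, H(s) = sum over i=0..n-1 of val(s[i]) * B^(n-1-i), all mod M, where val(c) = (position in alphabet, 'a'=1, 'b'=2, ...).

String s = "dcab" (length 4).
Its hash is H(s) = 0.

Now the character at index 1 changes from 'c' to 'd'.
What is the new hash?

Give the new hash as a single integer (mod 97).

Answer: 25

Derivation:
val('c') = 3, val('d') = 4
Position k = 1, exponent = n-1-k = 2
B^2 mod M = 5^2 mod 97 = 25
Delta = (4 - 3) * 25 mod 97 = 25
New hash = (0 + 25) mod 97 = 25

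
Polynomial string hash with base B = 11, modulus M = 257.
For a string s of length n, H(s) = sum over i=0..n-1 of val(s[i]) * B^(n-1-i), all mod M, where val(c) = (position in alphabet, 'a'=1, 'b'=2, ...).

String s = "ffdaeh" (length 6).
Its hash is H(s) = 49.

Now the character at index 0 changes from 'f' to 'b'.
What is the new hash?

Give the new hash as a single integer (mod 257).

Answer: 144

Derivation:
val('f') = 6, val('b') = 2
Position k = 0, exponent = n-1-k = 5
B^5 mod M = 11^5 mod 257 = 169
Delta = (2 - 6) * 169 mod 257 = 95
New hash = (49 + 95) mod 257 = 144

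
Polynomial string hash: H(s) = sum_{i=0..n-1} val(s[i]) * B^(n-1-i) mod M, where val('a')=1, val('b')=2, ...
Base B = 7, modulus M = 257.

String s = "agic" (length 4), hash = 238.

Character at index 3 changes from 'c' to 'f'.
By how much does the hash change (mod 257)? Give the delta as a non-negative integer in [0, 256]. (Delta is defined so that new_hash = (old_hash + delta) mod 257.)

Delta formula: (val(new) - val(old)) * B^(n-1-k) mod M
  val('f') - val('c') = 6 - 3 = 3
  B^(n-1-k) = 7^0 mod 257 = 1
  Delta = 3 * 1 mod 257 = 3

Answer: 3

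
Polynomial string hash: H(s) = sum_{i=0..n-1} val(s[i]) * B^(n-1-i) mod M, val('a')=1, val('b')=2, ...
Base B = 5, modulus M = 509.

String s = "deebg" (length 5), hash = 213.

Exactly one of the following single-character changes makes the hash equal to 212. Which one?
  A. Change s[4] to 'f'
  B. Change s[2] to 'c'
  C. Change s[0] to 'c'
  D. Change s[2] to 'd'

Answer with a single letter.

Answer: A

Derivation:
Option A: s[4]='g'->'f', delta=(6-7)*5^0 mod 509 = 508, hash=213+508 mod 509 = 212 <-- target
Option B: s[2]='e'->'c', delta=(3-5)*5^2 mod 509 = 459, hash=213+459 mod 509 = 163
Option C: s[0]='d'->'c', delta=(3-4)*5^4 mod 509 = 393, hash=213+393 mod 509 = 97
Option D: s[2]='e'->'d', delta=(4-5)*5^2 mod 509 = 484, hash=213+484 mod 509 = 188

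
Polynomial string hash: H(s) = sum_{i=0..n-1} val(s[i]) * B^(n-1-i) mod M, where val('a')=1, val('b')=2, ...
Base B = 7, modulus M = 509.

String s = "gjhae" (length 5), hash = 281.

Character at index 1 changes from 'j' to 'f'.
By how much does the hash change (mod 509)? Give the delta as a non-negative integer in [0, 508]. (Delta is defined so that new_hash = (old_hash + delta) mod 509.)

Answer: 155

Derivation:
Delta formula: (val(new) - val(old)) * B^(n-1-k) mod M
  val('f') - val('j') = 6 - 10 = -4
  B^(n-1-k) = 7^3 mod 509 = 343
  Delta = -4 * 343 mod 509 = 155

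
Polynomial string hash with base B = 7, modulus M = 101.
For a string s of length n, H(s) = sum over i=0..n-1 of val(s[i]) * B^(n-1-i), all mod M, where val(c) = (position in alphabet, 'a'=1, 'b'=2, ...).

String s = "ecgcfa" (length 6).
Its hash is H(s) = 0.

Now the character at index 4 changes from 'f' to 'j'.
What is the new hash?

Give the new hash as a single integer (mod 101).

Answer: 28

Derivation:
val('f') = 6, val('j') = 10
Position k = 4, exponent = n-1-k = 1
B^1 mod M = 7^1 mod 101 = 7
Delta = (10 - 6) * 7 mod 101 = 28
New hash = (0 + 28) mod 101 = 28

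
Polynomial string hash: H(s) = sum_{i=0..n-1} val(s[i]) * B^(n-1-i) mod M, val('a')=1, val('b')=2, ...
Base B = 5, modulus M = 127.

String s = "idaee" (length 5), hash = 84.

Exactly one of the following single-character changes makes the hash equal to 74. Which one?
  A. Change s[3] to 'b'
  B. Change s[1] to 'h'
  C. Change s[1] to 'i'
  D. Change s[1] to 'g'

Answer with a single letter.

Option A: s[3]='e'->'b', delta=(2-5)*5^1 mod 127 = 112, hash=84+112 mod 127 = 69
Option B: s[1]='d'->'h', delta=(8-4)*5^3 mod 127 = 119, hash=84+119 mod 127 = 76
Option C: s[1]='d'->'i', delta=(9-4)*5^3 mod 127 = 117, hash=84+117 mod 127 = 74 <-- target
Option D: s[1]='d'->'g', delta=(7-4)*5^3 mod 127 = 121, hash=84+121 mod 127 = 78

Answer: C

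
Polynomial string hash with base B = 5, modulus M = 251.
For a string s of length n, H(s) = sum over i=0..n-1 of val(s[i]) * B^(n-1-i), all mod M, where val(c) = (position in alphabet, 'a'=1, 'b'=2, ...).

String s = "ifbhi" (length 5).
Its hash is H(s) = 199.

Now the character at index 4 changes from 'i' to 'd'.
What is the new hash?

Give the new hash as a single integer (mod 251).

Answer: 194

Derivation:
val('i') = 9, val('d') = 4
Position k = 4, exponent = n-1-k = 0
B^0 mod M = 5^0 mod 251 = 1
Delta = (4 - 9) * 1 mod 251 = 246
New hash = (199 + 246) mod 251 = 194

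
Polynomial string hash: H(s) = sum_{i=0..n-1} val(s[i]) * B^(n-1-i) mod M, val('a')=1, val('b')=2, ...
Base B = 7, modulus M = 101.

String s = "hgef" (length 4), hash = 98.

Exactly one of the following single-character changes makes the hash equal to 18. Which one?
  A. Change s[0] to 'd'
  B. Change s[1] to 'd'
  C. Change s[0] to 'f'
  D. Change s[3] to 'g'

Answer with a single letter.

Answer: C

Derivation:
Option A: s[0]='h'->'d', delta=(4-8)*7^3 mod 101 = 42, hash=98+42 mod 101 = 39
Option B: s[1]='g'->'d', delta=(4-7)*7^2 mod 101 = 55, hash=98+55 mod 101 = 52
Option C: s[0]='h'->'f', delta=(6-8)*7^3 mod 101 = 21, hash=98+21 mod 101 = 18 <-- target
Option D: s[3]='f'->'g', delta=(7-6)*7^0 mod 101 = 1, hash=98+1 mod 101 = 99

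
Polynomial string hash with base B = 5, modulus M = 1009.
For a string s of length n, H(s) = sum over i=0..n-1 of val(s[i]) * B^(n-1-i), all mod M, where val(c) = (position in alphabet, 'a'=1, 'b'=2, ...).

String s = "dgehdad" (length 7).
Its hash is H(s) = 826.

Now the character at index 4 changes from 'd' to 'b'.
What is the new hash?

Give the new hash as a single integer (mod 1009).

val('d') = 4, val('b') = 2
Position k = 4, exponent = n-1-k = 2
B^2 mod M = 5^2 mod 1009 = 25
Delta = (2 - 4) * 25 mod 1009 = 959
New hash = (826 + 959) mod 1009 = 776

Answer: 776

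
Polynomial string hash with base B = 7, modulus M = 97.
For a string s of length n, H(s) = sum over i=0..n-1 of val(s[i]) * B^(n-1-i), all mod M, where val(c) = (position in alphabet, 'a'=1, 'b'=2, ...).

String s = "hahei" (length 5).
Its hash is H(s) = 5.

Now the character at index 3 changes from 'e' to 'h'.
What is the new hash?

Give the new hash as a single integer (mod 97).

val('e') = 5, val('h') = 8
Position k = 3, exponent = n-1-k = 1
B^1 mod M = 7^1 mod 97 = 7
Delta = (8 - 5) * 7 mod 97 = 21
New hash = (5 + 21) mod 97 = 26

Answer: 26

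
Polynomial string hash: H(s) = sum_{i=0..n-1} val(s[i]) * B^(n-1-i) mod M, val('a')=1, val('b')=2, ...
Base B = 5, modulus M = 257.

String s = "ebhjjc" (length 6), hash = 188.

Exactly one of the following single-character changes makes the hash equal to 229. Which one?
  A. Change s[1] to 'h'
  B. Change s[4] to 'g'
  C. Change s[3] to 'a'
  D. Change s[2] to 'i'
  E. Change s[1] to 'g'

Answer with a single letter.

Answer: E

Derivation:
Option A: s[1]='b'->'h', delta=(8-2)*5^4 mod 257 = 152, hash=188+152 mod 257 = 83
Option B: s[4]='j'->'g', delta=(7-10)*5^1 mod 257 = 242, hash=188+242 mod 257 = 173
Option C: s[3]='j'->'a', delta=(1-10)*5^2 mod 257 = 32, hash=188+32 mod 257 = 220
Option D: s[2]='h'->'i', delta=(9-8)*5^3 mod 257 = 125, hash=188+125 mod 257 = 56
Option E: s[1]='b'->'g', delta=(7-2)*5^4 mod 257 = 41, hash=188+41 mod 257 = 229 <-- target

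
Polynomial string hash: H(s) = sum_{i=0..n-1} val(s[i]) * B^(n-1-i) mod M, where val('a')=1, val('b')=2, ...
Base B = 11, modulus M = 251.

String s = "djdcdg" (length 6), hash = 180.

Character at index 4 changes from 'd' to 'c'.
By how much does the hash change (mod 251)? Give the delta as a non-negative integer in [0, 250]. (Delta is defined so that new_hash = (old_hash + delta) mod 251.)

Delta formula: (val(new) - val(old)) * B^(n-1-k) mod M
  val('c') - val('d') = 3 - 4 = -1
  B^(n-1-k) = 11^1 mod 251 = 11
  Delta = -1 * 11 mod 251 = 240

Answer: 240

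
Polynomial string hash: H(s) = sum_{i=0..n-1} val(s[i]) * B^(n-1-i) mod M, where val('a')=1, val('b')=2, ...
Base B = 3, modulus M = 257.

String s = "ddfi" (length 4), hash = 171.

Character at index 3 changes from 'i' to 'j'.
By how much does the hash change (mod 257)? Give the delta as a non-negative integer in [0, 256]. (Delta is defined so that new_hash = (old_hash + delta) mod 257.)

Answer: 1

Derivation:
Delta formula: (val(new) - val(old)) * B^(n-1-k) mod M
  val('j') - val('i') = 10 - 9 = 1
  B^(n-1-k) = 3^0 mod 257 = 1
  Delta = 1 * 1 mod 257 = 1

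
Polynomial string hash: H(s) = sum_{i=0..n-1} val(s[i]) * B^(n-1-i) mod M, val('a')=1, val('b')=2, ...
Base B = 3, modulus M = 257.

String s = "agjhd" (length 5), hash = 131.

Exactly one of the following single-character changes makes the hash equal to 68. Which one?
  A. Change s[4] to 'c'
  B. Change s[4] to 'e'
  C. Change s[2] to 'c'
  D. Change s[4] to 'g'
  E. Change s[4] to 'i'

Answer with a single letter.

Answer: C

Derivation:
Option A: s[4]='d'->'c', delta=(3-4)*3^0 mod 257 = 256, hash=131+256 mod 257 = 130
Option B: s[4]='d'->'e', delta=(5-4)*3^0 mod 257 = 1, hash=131+1 mod 257 = 132
Option C: s[2]='j'->'c', delta=(3-10)*3^2 mod 257 = 194, hash=131+194 mod 257 = 68 <-- target
Option D: s[4]='d'->'g', delta=(7-4)*3^0 mod 257 = 3, hash=131+3 mod 257 = 134
Option E: s[4]='d'->'i', delta=(9-4)*3^0 mod 257 = 5, hash=131+5 mod 257 = 136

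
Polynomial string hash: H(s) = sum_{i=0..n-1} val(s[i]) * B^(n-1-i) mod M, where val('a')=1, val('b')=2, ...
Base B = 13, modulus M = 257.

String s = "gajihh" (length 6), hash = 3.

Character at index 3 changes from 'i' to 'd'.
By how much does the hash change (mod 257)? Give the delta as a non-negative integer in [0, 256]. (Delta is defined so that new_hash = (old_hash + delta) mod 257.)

Delta formula: (val(new) - val(old)) * B^(n-1-k) mod M
  val('d') - val('i') = 4 - 9 = -5
  B^(n-1-k) = 13^2 mod 257 = 169
  Delta = -5 * 169 mod 257 = 183

Answer: 183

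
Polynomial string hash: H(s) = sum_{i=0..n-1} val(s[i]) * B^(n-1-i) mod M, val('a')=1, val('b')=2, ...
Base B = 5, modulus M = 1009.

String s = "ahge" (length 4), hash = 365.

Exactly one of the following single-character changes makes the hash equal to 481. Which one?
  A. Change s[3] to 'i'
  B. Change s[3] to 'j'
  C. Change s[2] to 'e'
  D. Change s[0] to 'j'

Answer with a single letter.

Option A: s[3]='e'->'i', delta=(9-5)*5^0 mod 1009 = 4, hash=365+4 mod 1009 = 369
Option B: s[3]='e'->'j', delta=(10-5)*5^0 mod 1009 = 5, hash=365+5 mod 1009 = 370
Option C: s[2]='g'->'e', delta=(5-7)*5^1 mod 1009 = 999, hash=365+999 mod 1009 = 355
Option D: s[0]='a'->'j', delta=(10-1)*5^3 mod 1009 = 116, hash=365+116 mod 1009 = 481 <-- target

Answer: D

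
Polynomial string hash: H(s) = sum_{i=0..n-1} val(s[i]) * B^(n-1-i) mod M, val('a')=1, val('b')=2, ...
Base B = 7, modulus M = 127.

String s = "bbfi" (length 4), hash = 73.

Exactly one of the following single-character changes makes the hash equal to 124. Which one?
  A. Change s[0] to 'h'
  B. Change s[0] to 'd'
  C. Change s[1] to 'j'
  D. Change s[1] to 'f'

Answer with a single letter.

Answer: B

Derivation:
Option A: s[0]='b'->'h', delta=(8-2)*7^3 mod 127 = 26, hash=73+26 mod 127 = 99
Option B: s[0]='b'->'d', delta=(4-2)*7^3 mod 127 = 51, hash=73+51 mod 127 = 124 <-- target
Option C: s[1]='b'->'j', delta=(10-2)*7^2 mod 127 = 11, hash=73+11 mod 127 = 84
Option D: s[1]='b'->'f', delta=(6-2)*7^2 mod 127 = 69, hash=73+69 mod 127 = 15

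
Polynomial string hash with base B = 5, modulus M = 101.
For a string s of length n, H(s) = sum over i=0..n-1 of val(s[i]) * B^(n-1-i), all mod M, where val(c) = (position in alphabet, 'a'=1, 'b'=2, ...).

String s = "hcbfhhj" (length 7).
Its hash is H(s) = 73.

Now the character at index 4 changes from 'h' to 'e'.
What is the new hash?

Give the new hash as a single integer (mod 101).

val('h') = 8, val('e') = 5
Position k = 4, exponent = n-1-k = 2
B^2 mod M = 5^2 mod 101 = 25
Delta = (5 - 8) * 25 mod 101 = 26
New hash = (73 + 26) mod 101 = 99

Answer: 99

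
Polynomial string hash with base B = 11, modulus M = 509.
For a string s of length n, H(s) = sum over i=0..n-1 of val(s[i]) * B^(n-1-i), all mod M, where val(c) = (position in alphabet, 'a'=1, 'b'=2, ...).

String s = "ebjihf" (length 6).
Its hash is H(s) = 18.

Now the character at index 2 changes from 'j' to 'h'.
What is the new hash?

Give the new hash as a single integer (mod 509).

Answer: 410

Derivation:
val('j') = 10, val('h') = 8
Position k = 2, exponent = n-1-k = 3
B^3 mod M = 11^3 mod 509 = 313
Delta = (8 - 10) * 313 mod 509 = 392
New hash = (18 + 392) mod 509 = 410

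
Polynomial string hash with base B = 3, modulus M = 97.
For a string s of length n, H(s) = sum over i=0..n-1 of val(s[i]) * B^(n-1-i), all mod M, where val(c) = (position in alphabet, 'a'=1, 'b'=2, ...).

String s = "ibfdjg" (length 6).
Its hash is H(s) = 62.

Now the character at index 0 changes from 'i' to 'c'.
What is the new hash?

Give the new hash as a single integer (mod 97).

Answer: 59

Derivation:
val('i') = 9, val('c') = 3
Position k = 0, exponent = n-1-k = 5
B^5 mod M = 3^5 mod 97 = 49
Delta = (3 - 9) * 49 mod 97 = 94
New hash = (62 + 94) mod 97 = 59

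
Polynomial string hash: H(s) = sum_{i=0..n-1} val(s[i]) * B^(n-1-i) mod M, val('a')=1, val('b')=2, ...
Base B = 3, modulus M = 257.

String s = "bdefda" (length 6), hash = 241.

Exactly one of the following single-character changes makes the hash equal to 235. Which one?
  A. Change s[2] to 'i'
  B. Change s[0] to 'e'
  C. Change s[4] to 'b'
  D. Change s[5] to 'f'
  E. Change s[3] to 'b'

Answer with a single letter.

Option A: s[2]='e'->'i', delta=(9-5)*3^3 mod 257 = 108, hash=241+108 mod 257 = 92
Option B: s[0]='b'->'e', delta=(5-2)*3^5 mod 257 = 215, hash=241+215 mod 257 = 199
Option C: s[4]='d'->'b', delta=(2-4)*3^1 mod 257 = 251, hash=241+251 mod 257 = 235 <-- target
Option D: s[5]='a'->'f', delta=(6-1)*3^0 mod 257 = 5, hash=241+5 mod 257 = 246
Option E: s[3]='f'->'b', delta=(2-6)*3^2 mod 257 = 221, hash=241+221 mod 257 = 205

Answer: C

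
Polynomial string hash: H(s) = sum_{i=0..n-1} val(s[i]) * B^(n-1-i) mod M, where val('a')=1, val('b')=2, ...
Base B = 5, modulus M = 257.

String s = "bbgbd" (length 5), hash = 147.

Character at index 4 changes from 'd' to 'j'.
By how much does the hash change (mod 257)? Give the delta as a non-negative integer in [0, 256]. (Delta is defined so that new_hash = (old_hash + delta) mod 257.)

Answer: 6

Derivation:
Delta formula: (val(new) - val(old)) * B^(n-1-k) mod M
  val('j') - val('d') = 10 - 4 = 6
  B^(n-1-k) = 5^0 mod 257 = 1
  Delta = 6 * 1 mod 257 = 6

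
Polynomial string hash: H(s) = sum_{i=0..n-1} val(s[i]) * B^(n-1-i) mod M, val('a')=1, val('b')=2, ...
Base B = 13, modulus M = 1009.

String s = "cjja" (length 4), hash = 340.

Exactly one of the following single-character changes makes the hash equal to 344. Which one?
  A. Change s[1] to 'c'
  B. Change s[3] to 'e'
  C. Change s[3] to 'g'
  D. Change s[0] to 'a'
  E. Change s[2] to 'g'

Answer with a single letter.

Answer: B

Derivation:
Option A: s[1]='j'->'c', delta=(3-10)*13^2 mod 1009 = 835, hash=340+835 mod 1009 = 166
Option B: s[3]='a'->'e', delta=(5-1)*13^0 mod 1009 = 4, hash=340+4 mod 1009 = 344 <-- target
Option C: s[3]='a'->'g', delta=(7-1)*13^0 mod 1009 = 6, hash=340+6 mod 1009 = 346
Option D: s[0]='c'->'a', delta=(1-3)*13^3 mod 1009 = 651, hash=340+651 mod 1009 = 991
Option E: s[2]='j'->'g', delta=(7-10)*13^1 mod 1009 = 970, hash=340+970 mod 1009 = 301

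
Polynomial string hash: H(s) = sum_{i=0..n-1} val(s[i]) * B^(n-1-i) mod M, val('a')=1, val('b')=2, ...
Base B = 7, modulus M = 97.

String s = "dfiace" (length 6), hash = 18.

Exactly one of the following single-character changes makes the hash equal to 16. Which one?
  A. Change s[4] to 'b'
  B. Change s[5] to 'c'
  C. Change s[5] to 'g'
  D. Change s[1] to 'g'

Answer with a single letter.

Option A: s[4]='c'->'b', delta=(2-3)*7^1 mod 97 = 90, hash=18+90 mod 97 = 11
Option B: s[5]='e'->'c', delta=(3-5)*7^0 mod 97 = 95, hash=18+95 mod 97 = 16 <-- target
Option C: s[5]='e'->'g', delta=(7-5)*7^0 mod 97 = 2, hash=18+2 mod 97 = 20
Option D: s[1]='f'->'g', delta=(7-6)*7^4 mod 97 = 73, hash=18+73 mod 97 = 91

Answer: B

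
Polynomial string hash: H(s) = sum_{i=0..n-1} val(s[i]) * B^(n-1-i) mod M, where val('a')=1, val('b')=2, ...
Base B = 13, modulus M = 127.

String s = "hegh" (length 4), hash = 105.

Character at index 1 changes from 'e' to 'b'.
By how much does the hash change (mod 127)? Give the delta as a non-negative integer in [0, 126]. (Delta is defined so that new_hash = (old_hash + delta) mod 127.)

Delta formula: (val(new) - val(old)) * B^(n-1-k) mod M
  val('b') - val('e') = 2 - 5 = -3
  B^(n-1-k) = 13^2 mod 127 = 42
  Delta = -3 * 42 mod 127 = 1

Answer: 1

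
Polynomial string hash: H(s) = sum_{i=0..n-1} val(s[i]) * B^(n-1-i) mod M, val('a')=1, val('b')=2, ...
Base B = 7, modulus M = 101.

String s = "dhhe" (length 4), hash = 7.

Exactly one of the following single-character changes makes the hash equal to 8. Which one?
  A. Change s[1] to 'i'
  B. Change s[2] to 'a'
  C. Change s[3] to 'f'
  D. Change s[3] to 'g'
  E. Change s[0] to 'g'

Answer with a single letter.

Answer: C

Derivation:
Option A: s[1]='h'->'i', delta=(9-8)*7^2 mod 101 = 49, hash=7+49 mod 101 = 56
Option B: s[2]='h'->'a', delta=(1-8)*7^1 mod 101 = 52, hash=7+52 mod 101 = 59
Option C: s[3]='e'->'f', delta=(6-5)*7^0 mod 101 = 1, hash=7+1 mod 101 = 8 <-- target
Option D: s[3]='e'->'g', delta=(7-5)*7^0 mod 101 = 2, hash=7+2 mod 101 = 9
Option E: s[0]='d'->'g', delta=(7-4)*7^3 mod 101 = 19, hash=7+19 mod 101 = 26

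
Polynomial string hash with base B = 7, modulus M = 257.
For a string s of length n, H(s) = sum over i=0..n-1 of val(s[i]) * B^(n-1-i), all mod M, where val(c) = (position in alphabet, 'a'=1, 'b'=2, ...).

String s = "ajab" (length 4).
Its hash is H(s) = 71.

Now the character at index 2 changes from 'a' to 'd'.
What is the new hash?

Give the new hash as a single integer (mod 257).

val('a') = 1, val('d') = 4
Position k = 2, exponent = n-1-k = 1
B^1 mod M = 7^1 mod 257 = 7
Delta = (4 - 1) * 7 mod 257 = 21
New hash = (71 + 21) mod 257 = 92

Answer: 92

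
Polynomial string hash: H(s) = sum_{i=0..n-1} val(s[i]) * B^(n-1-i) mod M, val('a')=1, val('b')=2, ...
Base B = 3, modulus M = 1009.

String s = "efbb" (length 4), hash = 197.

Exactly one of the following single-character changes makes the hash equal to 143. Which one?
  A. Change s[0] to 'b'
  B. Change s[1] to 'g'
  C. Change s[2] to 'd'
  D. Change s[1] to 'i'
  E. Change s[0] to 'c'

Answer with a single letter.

Answer: E

Derivation:
Option A: s[0]='e'->'b', delta=(2-5)*3^3 mod 1009 = 928, hash=197+928 mod 1009 = 116
Option B: s[1]='f'->'g', delta=(7-6)*3^2 mod 1009 = 9, hash=197+9 mod 1009 = 206
Option C: s[2]='b'->'d', delta=(4-2)*3^1 mod 1009 = 6, hash=197+6 mod 1009 = 203
Option D: s[1]='f'->'i', delta=(9-6)*3^2 mod 1009 = 27, hash=197+27 mod 1009 = 224
Option E: s[0]='e'->'c', delta=(3-5)*3^3 mod 1009 = 955, hash=197+955 mod 1009 = 143 <-- target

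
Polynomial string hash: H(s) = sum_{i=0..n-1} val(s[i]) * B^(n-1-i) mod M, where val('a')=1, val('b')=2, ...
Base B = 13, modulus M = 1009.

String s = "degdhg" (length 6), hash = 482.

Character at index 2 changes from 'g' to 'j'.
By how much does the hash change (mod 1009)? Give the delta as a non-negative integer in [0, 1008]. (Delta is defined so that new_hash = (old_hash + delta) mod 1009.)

Answer: 537

Derivation:
Delta formula: (val(new) - val(old)) * B^(n-1-k) mod M
  val('j') - val('g') = 10 - 7 = 3
  B^(n-1-k) = 13^3 mod 1009 = 179
  Delta = 3 * 179 mod 1009 = 537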